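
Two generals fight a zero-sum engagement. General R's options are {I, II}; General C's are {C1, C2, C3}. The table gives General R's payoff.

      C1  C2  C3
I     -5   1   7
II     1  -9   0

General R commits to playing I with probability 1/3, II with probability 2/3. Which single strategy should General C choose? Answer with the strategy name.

If General C plays C1, General R's expected payoff is (1/3)·(-5) + (2/3)·1 = -1.
If General C plays C2, General R's expected payoff is (1/3)·1 + (2/3)·(-9) = -17/3.
If General C plays C3, General R's expected payoff is (1/3)·7 + (2/3)·0 = 7/3.
General C minimizes General R's payoff; the smallest is -17/3, so the best response is C2.

C2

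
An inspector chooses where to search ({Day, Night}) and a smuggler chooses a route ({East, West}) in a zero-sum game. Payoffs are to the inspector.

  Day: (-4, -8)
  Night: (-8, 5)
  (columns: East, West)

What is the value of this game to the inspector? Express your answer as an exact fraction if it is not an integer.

-84/17

Row minima: Day → -8, Night → -8; maximin = -8.
Column maxima: East → -4, West → 5; minimax = -4.
-8 ≠ -4, so there is no saddle point; optimal play is mixed.
Let the inspector play Day with probability p. Expected payoff against East: (-4)p + (-8)(1−p) = 4p − 8; against West: (-8)p + 5(1−p) = −13p + 5.
Setting these equal: 4p − 8 = −13p + 5 ⇒ 17p = 13 ⇒ p = 13/17, and the value is (4)·(13/17) − 8 = -84/17.
For the smuggler: with q = P(East), equating Day's and Night's payoffs gives 4q − 8 = −13q + 5 ⇒ q = 13/17.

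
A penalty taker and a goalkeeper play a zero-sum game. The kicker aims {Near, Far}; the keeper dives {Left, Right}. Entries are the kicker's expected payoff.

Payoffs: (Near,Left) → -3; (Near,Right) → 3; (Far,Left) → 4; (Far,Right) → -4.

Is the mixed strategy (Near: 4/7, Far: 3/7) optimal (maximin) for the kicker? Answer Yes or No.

Yes

Against Left this mix gives (4/7)·(-3) + (3/7)·4 = 0.
Against Right this mix gives (4/7)·3 + (3/7)·(-4) = 0.
All of the keeper's active replies (Left, Right) yield 0, and no column does worse for the kicker. The mix makes the keeper indifferent and guarantees 0, so it is optimal.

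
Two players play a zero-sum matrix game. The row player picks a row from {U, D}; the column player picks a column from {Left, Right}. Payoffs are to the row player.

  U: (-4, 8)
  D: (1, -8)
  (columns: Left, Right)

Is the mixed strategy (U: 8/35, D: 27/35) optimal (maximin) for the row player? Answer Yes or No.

Against Left this mix gives (8/35)·(-4) + (27/35)·1 = -1/7.
Against Right this mix gives (8/35)·8 + (27/35)·(-8) = -152/35.
The column player will play Right, holding the row player to -152/35. Shifting weight toward the row that does better against Right would raise this floor (the equalizing mix achieves -8/7 against both Right and Left), so the proposed strategy is not optimal.

No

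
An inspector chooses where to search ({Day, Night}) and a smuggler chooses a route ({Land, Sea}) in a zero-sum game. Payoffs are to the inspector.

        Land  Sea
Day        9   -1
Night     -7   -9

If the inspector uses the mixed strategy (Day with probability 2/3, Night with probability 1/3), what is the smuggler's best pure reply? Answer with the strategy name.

Sea

If the smuggler plays Land, the inspector's expected payoff is (2/3)·9 + (1/3)·(-7) = 11/3.
If the smuggler plays Sea, the inspector's expected payoff is (2/3)·(-1) + (1/3)·(-9) = -11/3.
The smuggler minimizes the inspector's payoff; the smallest is -11/3, so the best response is Sea.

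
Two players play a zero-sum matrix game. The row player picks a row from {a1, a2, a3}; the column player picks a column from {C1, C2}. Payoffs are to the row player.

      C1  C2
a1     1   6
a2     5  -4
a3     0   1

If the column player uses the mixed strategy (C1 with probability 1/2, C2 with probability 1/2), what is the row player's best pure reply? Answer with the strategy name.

a1

Expected payoff of a1: (1/2)·1 + (1/2)·6 = 7/2.
Expected payoff of a2: (1/2)·5 + (1/2)·(-4) = 1/2.
Expected payoff of a3: (1/2)·0 + (1/2)·1 = 1/2.
The largest is 7/2, so the row player's best response is a1.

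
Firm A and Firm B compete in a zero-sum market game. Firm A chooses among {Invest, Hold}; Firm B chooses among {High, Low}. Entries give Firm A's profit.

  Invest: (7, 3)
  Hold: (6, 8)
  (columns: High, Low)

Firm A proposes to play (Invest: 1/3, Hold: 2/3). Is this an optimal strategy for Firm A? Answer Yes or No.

Yes

Against High this mix gives (1/3)·7 + (2/3)·6 = 19/3.
Against Low this mix gives (1/3)·3 + (2/3)·8 = 19/3.
All of Firm B's active replies (High, Low) yield 19/3, and no column does worse for Firm A. The mix makes Firm B indifferent and guarantees 19/3, so it is optimal.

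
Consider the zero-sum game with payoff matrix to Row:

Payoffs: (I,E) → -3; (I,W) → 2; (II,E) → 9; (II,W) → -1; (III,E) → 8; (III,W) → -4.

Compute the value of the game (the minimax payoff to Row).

Row minima: I → -3, II → -1, III → -4; maximin = -1.
Column maxima: E → 9, W → 2; minimax = 2.
-1 ≠ 2, so there is no saddle point; optimal play is mixed.
III is strictly dominated by II, so Row never plays it.
On the remaining 2×2 (I, II vs E, W):
Let Row play I with probability p. Expected payoff against E: (-3)p + 9(1−p) = −12p + 9; against W: 2p + (-1)(1−p) = 3p − 1.
Setting these equal: −12p + 9 = 3p − 1 ⇒ −15p = -10 ⇒ p = 2/3, and the value is (-12)·(2/3) + 9 = 1.
For Column: with q = P(E), equating I's and II's payoffs gives −5q + 2 = 10q − 1 ⇒ q = 1/5.

1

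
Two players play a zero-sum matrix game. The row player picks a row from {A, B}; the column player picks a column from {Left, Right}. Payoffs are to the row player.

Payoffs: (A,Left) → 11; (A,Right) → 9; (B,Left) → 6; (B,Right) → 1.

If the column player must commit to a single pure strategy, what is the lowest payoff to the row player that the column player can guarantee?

Column maxima: Left → 11, Right → 9.
The smallest of these is 9.

9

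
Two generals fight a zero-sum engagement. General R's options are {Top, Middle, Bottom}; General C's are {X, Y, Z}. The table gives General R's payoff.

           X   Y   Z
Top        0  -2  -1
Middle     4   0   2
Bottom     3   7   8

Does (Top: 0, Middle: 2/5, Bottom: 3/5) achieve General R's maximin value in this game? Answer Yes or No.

No

Against X this mix gives (2/5)·4 + (3/5)·3 = 17/5.
Against Y this mix gives (2/5)·0 + (3/5)·7 = 21/5.
Against Z this mix gives (2/5)·2 + (3/5)·8 = 28/5.
General C will play X, holding General R to 17/5. Shifting weight toward the row that does better against X would raise this floor (the equalizing mix achieves 7/2 against both X and Y), so the proposed strategy is not optimal.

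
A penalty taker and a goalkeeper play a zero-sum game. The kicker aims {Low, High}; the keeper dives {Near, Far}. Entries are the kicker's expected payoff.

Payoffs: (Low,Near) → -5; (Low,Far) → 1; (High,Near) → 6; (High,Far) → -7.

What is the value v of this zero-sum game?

-29/19

Row minima: Low → -5, High → -7; maximin = -5.
Column maxima: Near → 6, Far → 1; minimax = 1.
-5 ≠ 1, so there is no saddle point; optimal play is mixed.
Let the kicker play Low with probability p. Expected payoff against Near: (-5)p + 6(1−p) = −11p + 6; against Far: 1p + (-7)(1−p) = 8p − 7.
Setting these equal: −11p + 6 = 8p − 7 ⇒ −19p = -13 ⇒ p = 13/19, and the value is (-11)·(13/19) + 6 = -29/19.
For the keeper: with q = P(Near), equating Low's and High's payoffs gives −6q + 1 = 13q − 7 ⇒ q = 8/19.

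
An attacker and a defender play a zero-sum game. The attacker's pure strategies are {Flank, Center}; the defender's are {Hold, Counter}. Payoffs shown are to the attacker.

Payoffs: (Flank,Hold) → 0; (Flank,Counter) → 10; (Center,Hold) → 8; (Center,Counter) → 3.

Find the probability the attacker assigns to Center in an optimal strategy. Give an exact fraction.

2/3

Row minima: Flank → 0, Center → 3; maximin = 3.
Column maxima: Hold → 8, Counter → 10; minimax = 8.
3 ≠ 8, so there is no saddle point; optimal play is mixed.
Let the attacker play Flank with probability p. Expected payoff against Hold: 0p + 8(1−p) = −8p + 8; against Counter: 10p + 3(1−p) = 7p + 3.
Setting these equal: −8p + 8 = 7p + 3 ⇒ −15p = -5 ⇒ p = 1/3, and the value is (-8)·(1/3) + 8 = 16/3.
For the defender: with q = P(Hold), equating Flank's and Center's payoffs gives −10q + 10 = 5q + 3 ⇒ q = 7/15.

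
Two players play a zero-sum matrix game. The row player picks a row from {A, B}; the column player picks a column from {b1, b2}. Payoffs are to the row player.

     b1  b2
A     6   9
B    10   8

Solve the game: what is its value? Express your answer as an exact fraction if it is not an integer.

Row minima: A → 6, B → 8; maximin = 8.
Column maxima: b1 → 10, b2 → 9; minimax = 9.
8 ≠ 9, so there is no saddle point; optimal play is mixed.
Let the row player play A with probability p. Expected payoff against b1: 6p + 10(1−p) = −4p + 10; against b2: 9p + 8(1−p) = p + 8.
Setting these equal: −4p + 10 = p + 8 ⇒ −5p = -2 ⇒ p = 2/5, and the value is (-4)·(2/5) + 10 = 42/5.
For the column player: with q = P(b1), equating A's and B's payoffs gives −3q + 9 = 2q + 8 ⇒ q = 1/5.

42/5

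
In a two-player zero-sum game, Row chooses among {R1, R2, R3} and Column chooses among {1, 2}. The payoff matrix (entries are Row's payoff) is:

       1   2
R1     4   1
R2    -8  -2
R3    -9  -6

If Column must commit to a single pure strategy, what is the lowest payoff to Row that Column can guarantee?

Column maxima: 1 → 4, 2 → 1.
The smallest of these is 1.

1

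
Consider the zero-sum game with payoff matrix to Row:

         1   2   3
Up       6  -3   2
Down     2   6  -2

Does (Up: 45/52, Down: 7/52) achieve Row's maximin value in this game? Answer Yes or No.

Against 1 this mix gives (45/52)·6 + (7/52)·2 = 71/13.
Against 2 this mix gives (45/52)·(-3) + (7/52)·6 = -93/52.
Against 3 this mix gives (45/52)·2 + (7/52)·(-2) = 19/13.
Column will play 2, holding Row to -93/52. Shifting weight toward the row that does better against 2 would raise this floor (the equalizing mix achieves 6/13 against both 2 and 3), so the proposed strategy is not optimal.

No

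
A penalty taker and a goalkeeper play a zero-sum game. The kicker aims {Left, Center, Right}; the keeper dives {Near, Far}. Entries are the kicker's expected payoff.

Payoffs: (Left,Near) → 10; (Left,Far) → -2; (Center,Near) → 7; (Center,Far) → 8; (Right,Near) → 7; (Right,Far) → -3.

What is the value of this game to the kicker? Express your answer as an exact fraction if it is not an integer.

Row minima: Left → -2, Center → 7, Right → -3; maximin = 7.
Column maxima: Near → 10, Far → 8; minimax = 8.
7 ≠ 8, so there is no saddle point; optimal play is mixed.
Right is strictly dominated by Left, so the kicker never plays it.
On the remaining 2×2 (Left, Center vs Near, Far):
Let the kicker play Left with probability p. Expected payoff against Near: 10p + 7(1−p) = 3p + 7; against Far: (-2)p + 8(1−p) = −10p + 8.
Setting these equal: 3p + 7 = −10p + 8 ⇒ 13p = 1 ⇒ p = 1/13, and the value is (3)·(1/13) + 7 = 94/13.
For the keeper: with q = P(Near), equating Left's and Center's payoffs gives 12q − 2 = −q + 8 ⇒ q = 10/13.

94/13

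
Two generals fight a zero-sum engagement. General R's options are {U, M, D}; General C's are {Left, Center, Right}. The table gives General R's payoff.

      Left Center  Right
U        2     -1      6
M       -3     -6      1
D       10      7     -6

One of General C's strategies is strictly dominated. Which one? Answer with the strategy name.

Left

Center holds General R's payoff strictly below Left in every row: -1 < 2, -6 < -3, 7 < 10.
So Left is strictly dominated for General C.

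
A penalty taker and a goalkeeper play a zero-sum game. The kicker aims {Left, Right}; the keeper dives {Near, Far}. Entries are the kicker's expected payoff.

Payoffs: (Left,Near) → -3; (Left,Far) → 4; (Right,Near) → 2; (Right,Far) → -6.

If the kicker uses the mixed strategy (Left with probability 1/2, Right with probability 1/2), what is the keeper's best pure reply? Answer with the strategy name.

If the keeper plays Near, the kicker's expected payoff is (1/2)·(-3) + (1/2)·2 = -1/2.
If the keeper plays Far, the kicker's expected payoff is (1/2)·4 + (1/2)·(-6) = -1.
The keeper minimizes the kicker's payoff; the smallest is -1, so the best response is Far.

Far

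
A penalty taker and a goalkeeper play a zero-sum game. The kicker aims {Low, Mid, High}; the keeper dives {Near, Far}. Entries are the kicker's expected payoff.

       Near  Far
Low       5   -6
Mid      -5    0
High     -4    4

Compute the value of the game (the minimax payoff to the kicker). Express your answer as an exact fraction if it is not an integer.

Row minima: Low → -6, Mid → -5, High → -4; maximin = -4.
Column maxima: Near → 5, Far → 4; minimax = 4.
-4 ≠ 4, so there is no saddle point; optimal play is mixed.
Mid is strictly dominated by High, so the kicker never plays it.
On the remaining 2×2 (Low, High vs Near, Far):
Let the kicker play Low with probability p. Expected payoff against Near: 5p + (-4)(1−p) = 9p − 4; against Far: (-6)p + 4(1−p) = −10p + 4.
Setting these equal: 9p − 4 = −10p + 4 ⇒ 19p = 8 ⇒ p = 8/19, and the value is (9)·(8/19) − 4 = -4/19.
For the keeper: with q = P(Near), equating Low's and High's payoffs gives 11q − 6 = −8q + 4 ⇒ q = 10/19.

-4/19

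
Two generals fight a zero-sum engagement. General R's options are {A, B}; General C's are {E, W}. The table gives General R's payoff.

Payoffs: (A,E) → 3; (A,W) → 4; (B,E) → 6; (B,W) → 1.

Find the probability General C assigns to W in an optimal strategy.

1/2

Row minima: A → 3, B → 1; maximin = 3.
Column maxima: E → 6, W → 4; minimax = 4.
3 ≠ 4, so there is no saddle point; optimal play is mixed.
Let General R play A with probability p. Expected payoff against E: 3p + 6(1−p) = −3p + 6; against W: 4p + 1(1−p) = 3p + 1.
Setting these equal: −3p + 6 = 3p + 1 ⇒ −6p = -5 ⇒ p = 5/6, and the value is (-3)·(5/6) + 6 = 7/2.
For General C: with q = P(E), equating A's and B's payoffs gives −q + 4 = 5q + 1 ⇒ q = 1/2.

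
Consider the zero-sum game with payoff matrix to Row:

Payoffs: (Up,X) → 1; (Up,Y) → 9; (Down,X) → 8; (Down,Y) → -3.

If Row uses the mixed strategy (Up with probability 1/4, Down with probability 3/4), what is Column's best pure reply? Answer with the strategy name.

If Column plays X, Row's expected payoff is (1/4)·1 + (3/4)·8 = 25/4.
If Column plays Y, Row's expected payoff is (1/4)·9 + (3/4)·(-3) = 0.
Column minimizes Row's payoff; the smallest is 0, so the best response is Y.

Y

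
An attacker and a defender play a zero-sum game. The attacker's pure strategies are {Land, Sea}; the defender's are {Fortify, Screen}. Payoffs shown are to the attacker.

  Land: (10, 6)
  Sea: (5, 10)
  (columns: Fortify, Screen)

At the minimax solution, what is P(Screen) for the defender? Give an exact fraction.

5/9

Row minima: Land → 6, Sea → 5; maximin = 6.
Column maxima: Fortify → 10, Screen → 10; minimax = 10.
6 ≠ 10, so there is no saddle point; optimal play is mixed.
Let the attacker play Land with probability p. Expected payoff against Fortify: 10p + 5(1−p) = 5p + 5; against Screen: 6p + 10(1−p) = −4p + 10.
Setting these equal: 5p + 5 = −4p + 10 ⇒ 9p = 5 ⇒ p = 5/9, and the value is (5)·(5/9) + 5 = 70/9.
For the defender: with q = P(Fortify), equating Land's and Sea's payoffs gives 4q + 6 = −5q + 10 ⇒ q = 4/9.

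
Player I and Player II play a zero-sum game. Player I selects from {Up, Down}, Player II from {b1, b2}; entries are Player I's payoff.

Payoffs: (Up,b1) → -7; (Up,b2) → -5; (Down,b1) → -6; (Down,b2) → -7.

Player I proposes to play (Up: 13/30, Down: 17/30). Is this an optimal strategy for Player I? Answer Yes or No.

No

Against b1 this mix gives (13/30)·(-7) + (17/30)·(-6) = -193/30.
Against b2 this mix gives (13/30)·(-5) + (17/30)·(-7) = -92/15.
Player II will play b1, holding Player I to -193/30. Shifting weight toward the row that does better against b1 would raise this floor (the equalizing mix achieves -19/3 against both b1 and b2), so the proposed strategy is not optimal.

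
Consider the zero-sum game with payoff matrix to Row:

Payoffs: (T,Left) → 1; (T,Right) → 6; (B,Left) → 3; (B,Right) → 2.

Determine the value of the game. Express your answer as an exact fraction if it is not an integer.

Row minima: T → 1, B → 2; maximin = 2.
Column maxima: Left → 3, Right → 6; minimax = 3.
2 ≠ 3, so there is no saddle point; optimal play is mixed.
Let Row play T with probability p. Expected payoff against Left: 1p + 3(1−p) = −2p + 3; against Right: 6p + 2(1−p) = 4p + 2.
Setting these equal: −2p + 3 = 4p + 2 ⇒ −6p = -1 ⇒ p = 1/6, and the value is (-2)·(1/6) + 3 = 8/3.
For Column: with q = P(Left), equating T's and B's payoffs gives −5q + 6 = q + 2 ⇒ q = 2/3.

8/3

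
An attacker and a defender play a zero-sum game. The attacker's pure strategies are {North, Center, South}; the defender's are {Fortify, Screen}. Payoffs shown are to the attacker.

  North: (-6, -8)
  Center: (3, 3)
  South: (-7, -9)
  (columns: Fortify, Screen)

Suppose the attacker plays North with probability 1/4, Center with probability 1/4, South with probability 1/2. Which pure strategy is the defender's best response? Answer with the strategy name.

If the defender plays Fortify, the attacker's expected payoff is (1/4)·(-6) + (1/4)·3 + (1/2)·(-7) = -17/4.
If the defender plays Screen, the attacker's expected payoff is (1/4)·(-8) + (1/4)·3 + (1/2)·(-9) = -23/4.
The defender minimizes the attacker's payoff; the smallest is -23/4, so the best response is Screen.

Screen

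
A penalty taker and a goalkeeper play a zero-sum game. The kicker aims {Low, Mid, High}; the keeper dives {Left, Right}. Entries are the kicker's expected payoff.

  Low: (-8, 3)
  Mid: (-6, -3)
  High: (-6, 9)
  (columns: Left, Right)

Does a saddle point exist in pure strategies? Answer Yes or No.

Yes

Row minima: Low → -8, Mid → -6, High → -6; maximin = -6.
Column maxima: Left → -6, Right → 9; minimax = -6.
maximin = minimax = -6, so a saddle point exists.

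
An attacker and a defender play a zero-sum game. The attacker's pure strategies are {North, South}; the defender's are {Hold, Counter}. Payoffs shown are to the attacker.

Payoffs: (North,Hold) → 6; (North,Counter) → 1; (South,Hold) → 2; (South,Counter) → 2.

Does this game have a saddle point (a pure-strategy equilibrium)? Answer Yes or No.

Row minima: North → 1, South → 2; maximin = 2.
Column maxima: Hold → 6, Counter → 2; minimax = 2.
maximin = minimax = 2, so a saddle point exists.

Yes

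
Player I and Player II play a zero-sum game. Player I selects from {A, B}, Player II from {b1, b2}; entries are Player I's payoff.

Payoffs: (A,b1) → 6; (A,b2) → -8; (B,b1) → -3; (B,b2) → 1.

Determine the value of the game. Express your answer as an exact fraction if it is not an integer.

Row minima: A → -8, B → -3; maximin = -3.
Column maxima: b1 → 6, b2 → 1; minimax = 1.
-3 ≠ 1, so there is no saddle point; optimal play is mixed.
Let Player I play A with probability p. Expected payoff against b1: 6p + (-3)(1−p) = 9p − 3; against b2: (-8)p + 1(1−p) = −9p + 1.
Setting these equal: 9p − 3 = −9p + 1 ⇒ 18p = 4 ⇒ p = 2/9, and the value is (9)·(2/9) − 3 = -1.
For Player II: with q = P(b1), equating A's and B's payoffs gives 14q − 8 = −4q + 1 ⇒ q = 1/2.

-1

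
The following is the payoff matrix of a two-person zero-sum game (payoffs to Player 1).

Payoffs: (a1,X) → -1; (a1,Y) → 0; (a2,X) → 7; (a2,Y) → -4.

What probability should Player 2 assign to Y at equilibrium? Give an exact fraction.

2/3

Row minima: a1 → -1, a2 → -4; maximin = -1.
Column maxima: X → 7, Y → 0; minimax = 0.
-1 ≠ 0, so there is no saddle point; optimal play is mixed.
Let Player 1 play a1 with probability p. Expected payoff against X: (-1)p + 7(1−p) = −8p + 7; against Y: 0p + (-4)(1−p) = 4p − 4.
Setting these equal: −8p + 7 = 4p − 4 ⇒ −12p = -11 ⇒ p = 11/12, and the value is (-8)·(11/12) + 7 = -1/3.
For Player 2: with q = P(X), equating a1's and a2's payoffs gives −q = 11q − 4 ⇒ q = 1/3.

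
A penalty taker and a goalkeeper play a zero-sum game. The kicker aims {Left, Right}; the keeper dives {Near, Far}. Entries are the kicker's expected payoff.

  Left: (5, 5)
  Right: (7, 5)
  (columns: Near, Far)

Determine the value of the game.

5

Row minima: Left → 5, Right → 5; maximin = 5.
Column maxima: Near → 7, Far → 5; minimax = 5.
Since maximin = minimax = 5, there is a saddle point and the value is 5.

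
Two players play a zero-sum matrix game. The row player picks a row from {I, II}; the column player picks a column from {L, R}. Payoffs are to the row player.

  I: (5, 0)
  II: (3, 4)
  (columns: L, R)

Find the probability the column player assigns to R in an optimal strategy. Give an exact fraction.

1/3

Row minima: I → 0, II → 3; maximin = 3.
Column maxima: L → 5, R → 4; minimax = 4.
3 ≠ 4, so there is no saddle point; optimal play is mixed.
Let the row player play I with probability p. Expected payoff against L: 5p + 3(1−p) = 2p + 3; against R: 0p + 4(1−p) = −4p + 4.
Setting these equal: 2p + 3 = −4p + 4 ⇒ 6p = 1 ⇒ p = 1/6, and the value is (2)·(1/6) + 3 = 10/3.
For the column player: with q = P(L), equating I's and II's payoffs gives 5q = −q + 4 ⇒ q = 2/3.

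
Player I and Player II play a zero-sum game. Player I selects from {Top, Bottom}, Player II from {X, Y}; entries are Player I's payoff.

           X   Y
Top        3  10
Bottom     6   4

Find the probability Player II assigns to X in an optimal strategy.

Row minima: Top → 3, Bottom → 4; maximin = 4.
Column maxima: X → 6, Y → 10; minimax = 6.
4 ≠ 6, so there is no saddle point; optimal play is mixed.
Let Player I play Top with probability p. Expected payoff against X: 3p + 6(1−p) = −3p + 6; against Y: 10p + 4(1−p) = 6p + 4.
Setting these equal: −3p + 6 = 6p + 4 ⇒ −9p = -2 ⇒ p = 2/9, and the value is (-3)·(2/9) + 6 = 16/3.
For Player II: with q = P(X), equating Top's and Bottom's payoffs gives −7q + 10 = 2q + 4 ⇒ q = 2/3.

2/3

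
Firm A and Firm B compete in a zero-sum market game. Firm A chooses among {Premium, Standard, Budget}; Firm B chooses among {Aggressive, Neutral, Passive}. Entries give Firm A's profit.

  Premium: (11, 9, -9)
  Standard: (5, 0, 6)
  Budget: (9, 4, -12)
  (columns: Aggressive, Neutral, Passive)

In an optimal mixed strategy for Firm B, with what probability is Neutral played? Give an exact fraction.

Row minima: Premium → -9, Standard → 0, Budget → -12; maximin = 0.
Column maxima: Aggressive → 11, Neutral → 9, Passive → 6; minimax = 6.
0 ≠ 6, so there is no saddle point; optimal play is mixed.
Budget is strictly dominated by Premium, so Firm A never plays it.
Aggressive is strictly dominated by Neutral (it gives Firm A strictly more in every row), so Firm B never plays it.
On the remaining 2×2 (Premium, Standard vs Neutral, Passive):
Let Firm A play Premium with probability p. Expected payoff against Neutral: 9p + 0(1−p) = 9p; against Passive: (-9)p + 6(1−p) = −15p + 6.
Setting these equal: 9p = −15p + 6 ⇒ 24p = 6 ⇒ p = 1/4, and the value is (9)·(1/4) = 9/4.
For Firm B: with q = P(Neutral), equating Premium's and Standard's payoffs gives 18q − 9 = −6q + 6 ⇒ q = 5/8.

5/8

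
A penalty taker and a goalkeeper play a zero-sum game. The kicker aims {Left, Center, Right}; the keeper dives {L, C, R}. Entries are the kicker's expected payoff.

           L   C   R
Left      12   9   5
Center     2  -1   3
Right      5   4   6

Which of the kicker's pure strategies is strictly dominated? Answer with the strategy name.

Left gives a strictly higher payoff than Center against every column: 12 > 2, 9 > -1, 5 > 3.
So Center is strictly dominated and the kicker never plays it.

Center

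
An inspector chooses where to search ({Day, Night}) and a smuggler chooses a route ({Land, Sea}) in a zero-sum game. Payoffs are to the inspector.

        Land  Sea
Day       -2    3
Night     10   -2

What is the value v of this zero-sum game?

26/17

Row minima: Day → -2, Night → -2; maximin = -2.
Column maxima: Land → 10, Sea → 3; minimax = 3.
-2 ≠ 3, so there is no saddle point; optimal play is mixed.
Let the inspector play Day with probability p. Expected payoff against Land: (-2)p + 10(1−p) = −12p + 10; against Sea: 3p + (-2)(1−p) = 5p − 2.
Setting these equal: −12p + 10 = 5p − 2 ⇒ −17p = -12 ⇒ p = 12/17, and the value is (-12)·(12/17) + 10 = 26/17.
For the smuggler: with q = P(Land), equating Day's and Night's payoffs gives −5q + 3 = 12q − 2 ⇒ q = 5/17.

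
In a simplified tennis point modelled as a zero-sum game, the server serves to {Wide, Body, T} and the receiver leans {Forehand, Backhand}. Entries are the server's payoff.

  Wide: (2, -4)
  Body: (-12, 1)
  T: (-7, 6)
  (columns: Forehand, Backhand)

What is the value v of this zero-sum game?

-16/19

Row minima: Wide → -4, Body → -12, T → -7; maximin = -4.
Column maxima: Forehand → 2, Backhand → 6; minimax = 2.
-4 ≠ 2, so there is no saddle point; optimal play is mixed.
Body is strictly dominated by T, so the server never plays it.
On the remaining 2×2 (Wide, T vs Forehand, Backhand):
Let the server play Wide with probability p. Expected payoff against Forehand: 2p + (-7)(1−p) = 9p − 7; against Backhand: (-4)p + 6(1−p) = −10p + 6.
Setting these equal: 9p − 7 = −10p + 6 ⇒ 19p = 13 ⇒ p = 13/19, and the value is (9)·(13/19) − 7 = -16/19.
For the receiver: with q = P(Forehand), equating Wide's and T's payoffs gives 6q − 4 = −13q + 6 ⇒ q = 10/19.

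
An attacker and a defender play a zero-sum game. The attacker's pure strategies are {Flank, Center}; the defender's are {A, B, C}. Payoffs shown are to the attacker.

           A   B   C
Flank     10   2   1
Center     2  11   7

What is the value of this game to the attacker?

Row minima: Flank → 1, Center → 2; maximin = 2.
Column maxima: A → 10, B → 11, C → 7; minimax = 7.
2 ≠ 7, so there is no saddle point; optimal play is mixed.
B is strictly dominated by C (it gives the attacker strictly more in every row), so the defender never plays it.
On the remaining 2×2 (Flank, Center vs A, C):
Let the attacker play Flank with probability p. Expected payoff against A: 10p + 2(1−p) = 8p + 2; against C: 1p + 7(1−p) = −6p + 7.
Setting these equal: 8p + 2 = −6p + 7 ⇒ 14p = 5 ⇒ p = 5/14, and the value is (8)·(5/14) + 2 = 34/7.
For the defender: with q = P(A), equating Flank's and Center's payoffs gives 9q + 1 = −5q + 7 ⇒ q = 3/7.

34/7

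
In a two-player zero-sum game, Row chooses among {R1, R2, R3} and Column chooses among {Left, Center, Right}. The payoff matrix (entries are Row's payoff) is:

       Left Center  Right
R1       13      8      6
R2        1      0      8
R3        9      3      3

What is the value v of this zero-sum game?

Row minima: R1 → 6, R2 → 0, R3 → 3; maximin = 6.
Column maxima: Left → 13, Center → 8, Right → 8; minimax = 8.
6 ≠ 8, so there is no saddle point; optimal play is mixed.
R3 is strictly dominated by R1, so Row never plays it.
Left is strictly dominated by Center (it gives Row strictly more in every row), so Column never plays it.
On the remaining 2×2 (R1, R2 vs Center, Right):
Let Row play R1 with probability p. Expected payoff against Center: 8p + 0(1−p) = 8p; against Right: 6p + 8(1−p) = −2p + 8.
Setting these equal: 8p = −2p + 8 ⇒ 10p = 8 ⇒ p = 4/5, and the value is (8)·(4/5) = 32/5.
For Column: with q = P(Center), equating R1's and R2's payoffs gives 2q + 6 = −8q + 8 ⇒ q = 1/5.

32/5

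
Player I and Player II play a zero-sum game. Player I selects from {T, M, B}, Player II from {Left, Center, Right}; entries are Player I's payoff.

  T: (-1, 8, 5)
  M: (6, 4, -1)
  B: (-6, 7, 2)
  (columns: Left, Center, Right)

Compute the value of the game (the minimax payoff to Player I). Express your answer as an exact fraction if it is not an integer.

29/13

Row minima: T → -1, M → -1, B → -6; maximin = -1.
Column maxima: Left → 6, Center → 8, Right → 5; minimax = 5.
-1 ≠ 5, so there is no saddle point; optimal play is mixed.
B is strictly dominated by T, so Player I never plays it.
Center is strictly dominated by Right (it gives Player I strictly more in every row), so Player II never plays it.
On the remaining 2×2 (T, M vs Left, Right):
Let Player I play T with probability p. Expected payoff against Left: (-1)p + 6(1−p) = −7p + 6; against Right: 5p + (-1)(1−p) = 6p − 1.
Setting these equal: −7p + 6 = 6p − 1 ⇒ −13p = -7 ⇒ p = 7/13, and the value is (-7)·(7/13) + 6 = 29/13.
For Player II: with q = P(Left), equating T's and M's payoffs gives −6q + 5 = 7q − 1 ⇒ q = 6/13.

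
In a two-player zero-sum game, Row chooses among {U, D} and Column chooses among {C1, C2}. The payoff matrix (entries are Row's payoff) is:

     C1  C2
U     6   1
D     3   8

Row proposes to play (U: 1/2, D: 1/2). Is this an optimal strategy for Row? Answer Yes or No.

Against C1 this mix gives (1/2)·6 + (1/2)·3 = 9/2.
Against C2 this mix gives (1/2)·1 + (1/2)·8 = 9/2.
All of Column's active replies (C1, C2) yield 9/2, and no column does worse for Row. The mix makes Column indifferent and guarantees 9/2, so it is optimal.

Yes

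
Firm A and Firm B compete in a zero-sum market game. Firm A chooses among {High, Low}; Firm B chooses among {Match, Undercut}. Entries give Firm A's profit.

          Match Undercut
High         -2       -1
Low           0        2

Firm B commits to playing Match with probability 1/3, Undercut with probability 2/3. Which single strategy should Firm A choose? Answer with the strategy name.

Low

Expected payoff of High: (1/3)·(-2) + (2/3)·(-1) = -4/3.
Expected payoff of Low: (1/3)·0 + (2/3)·2 = 4/3.
The largest is 4/3, so Firm A's best response is Low.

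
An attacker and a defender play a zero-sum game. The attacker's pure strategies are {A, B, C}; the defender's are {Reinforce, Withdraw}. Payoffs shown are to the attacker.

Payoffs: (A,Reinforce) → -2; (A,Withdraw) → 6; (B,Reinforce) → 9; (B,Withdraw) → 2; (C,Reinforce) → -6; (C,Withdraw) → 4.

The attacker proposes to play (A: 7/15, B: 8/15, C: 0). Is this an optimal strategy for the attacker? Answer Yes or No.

Yes

Against Reinforce this mix gives (7/15)·(-2) + (8/15)·9 = 58/15.
Against Withdraw this mix gives (7/15)·6 + (8/15)·2 = 58/15.
All of the defender's active replies (Reinforce, Withdraw) yield 58/15, and no column does worse for the attacker. The mix makes the defender indifferent and guarantees 58/15, so it is optimal.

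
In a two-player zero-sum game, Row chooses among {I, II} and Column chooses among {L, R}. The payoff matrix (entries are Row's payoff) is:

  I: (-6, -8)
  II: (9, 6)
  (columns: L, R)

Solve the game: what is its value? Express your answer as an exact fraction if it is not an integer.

Row minima: I → -8, II → 6; maximin = 6.
Column maxima: L → 9, R → 6; minimax = 6.
Since maximin = minimax = 6, there is a saddle point and the value is 6.

6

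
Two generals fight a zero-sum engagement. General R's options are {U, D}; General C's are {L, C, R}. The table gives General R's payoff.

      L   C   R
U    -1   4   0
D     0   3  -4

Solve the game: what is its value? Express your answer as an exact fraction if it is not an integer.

Row minima: U → -1, D → -4; maximin = -1.
Column maxima: L → 0, C → 4, R → 0; minimax = 0.
-1 ≠ 0, so there is no saddle point; optimal play is mixed.
C is strictly dominated by L (it gives General R strictly more in every row), so General C never plays it.
On the remaining 2×2 (U, D vs L, R):
Let General R play U with probability p. Expected payoff against L: (-1)p + 0(1−p) = −p; against R: 0p + (-4)(1−p) = 4p − 4.
Setting these equal: −p = 4p − 4 ⇒ −5p = -4 ⇒ p = 4/5, and the value is (-1)·(4/5) = -4/5.
For General C: with q = P(L), equating U's and D's payoffs gives −q = 4q − 4 ⇒ q = 4/5.

-4/5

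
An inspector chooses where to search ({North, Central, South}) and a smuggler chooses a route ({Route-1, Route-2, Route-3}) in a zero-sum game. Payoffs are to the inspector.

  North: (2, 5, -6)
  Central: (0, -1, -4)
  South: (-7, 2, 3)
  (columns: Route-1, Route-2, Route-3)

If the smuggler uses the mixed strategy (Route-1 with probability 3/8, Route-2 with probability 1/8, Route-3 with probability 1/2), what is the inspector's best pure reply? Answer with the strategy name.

South

Expected payoff of North: (3/8)·2 + (1/8)·5 + (1/2)·(-6) = -13/8.
Expected payoff of Central: (3/8)·0 + (1/8)·(-1) + (1/2)·(-4) = -17/8.
Expected payoff of South: (3/8)·(-7) + (1/8)·2 + (1/2)·3 = -7/8.
The largest is -7/8, so the inspector's best response is South.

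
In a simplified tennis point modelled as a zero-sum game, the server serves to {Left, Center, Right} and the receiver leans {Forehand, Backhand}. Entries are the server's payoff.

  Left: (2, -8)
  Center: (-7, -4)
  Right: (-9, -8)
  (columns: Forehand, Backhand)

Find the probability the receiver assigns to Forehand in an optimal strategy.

4/13

Row minima: Left → -8, Center → -7, Right → -9; maximin = -7.
Column maxima: Forehand → 2, Backhand → -4; minimax = -4.
-7 ≠ -4, so there is no saddle point; optimal play is mixed.
Right is strictly dominated by Center, so the server never plays it.
On the remaining 2×2 (Left, Center vs Forehand, Backhand):
Let the server play Left with probability p. Expected payoff against Forehand: 2p + (-7)(1−p) = 9p − 7; against Backhand: (-8)p + (-4)(1−p) = −4p − 4.
Setting these equal: 9p − 7 = −4p − 4 ⇒ 13p = 3 ⇒ p = 3/13, and the value is (9)·(3/13) − 7 = -64/13.
For the receiver: with q = P(Forehand), equating Left's and Center's payoffs gives 10q − 8 = −3q − 4 ⇒ q = 4/13.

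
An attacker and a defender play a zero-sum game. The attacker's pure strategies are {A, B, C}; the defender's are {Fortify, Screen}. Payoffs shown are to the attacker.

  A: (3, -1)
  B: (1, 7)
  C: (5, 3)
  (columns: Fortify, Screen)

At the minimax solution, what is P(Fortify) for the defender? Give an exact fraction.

1/2

Row minima: A → -1, B → 1, C → 3; maximin = 3.
Column maxima: Fortify → 5, Screen → 7; minimax = 5.
3 ≠ 5, so there is no saddle point; optimal play is mixed.
A is strictly dominated by C, so the attacker never plays it.
On the remaining 2×2 (B, C vs Fortify, Screen):
Let the attacker play B with probability p. Expected payoff against Fortify: 1p + 5(1−p) = −4p + 5; against Screen: 7p + 3(1−p) = 4p + 3.
Setting these equal: −4p + 5 = 4p + 3 ⇒ −8p = -2 ⇒ p = 1/4, and the value is (-4)·(1/4) + 5 = 4.
For the defender: with q = P(Fortify), equating B's and C's payoffs gives −6q + 7 = 2q + 3 ⇒ q = 1/2.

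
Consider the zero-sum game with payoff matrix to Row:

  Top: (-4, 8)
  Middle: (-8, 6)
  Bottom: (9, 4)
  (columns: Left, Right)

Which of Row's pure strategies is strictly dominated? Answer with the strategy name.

Top gives a strictly higher payoff than Middle against every column: -4 > -8, 8 > 6.
So Middle is strictly dominated and Row never plays it.

Middle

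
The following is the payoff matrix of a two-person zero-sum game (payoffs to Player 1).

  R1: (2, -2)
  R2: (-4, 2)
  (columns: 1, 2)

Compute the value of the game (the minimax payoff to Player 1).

Row minima: R1 → -2, R2 → -4; maximin = -2.
Column maxima: 1 → 2, 2 → 2; minimax = 2.
-2 ≠ 2, so there is no saddle point; optimal play is mixed.
Let Player 1 play R1 with probability p. Expected payoff against 1: 2p + (-4)(1−p) = 6p − 4; against 2: (-2)p + 2(1−p) = −4p + 2.
Setting these equal: 6p − 4 = −4p + 2 ⇒ 10p = 6 ⇒ p = 3/5, and the value is (6)·(3/5) − 4 = -2/5.
For Player 2: with q = P(1), equating R1's and R2's payoffs gives 4q − 2 = −6q + 2 ⇒ q = 2/5.

-2/5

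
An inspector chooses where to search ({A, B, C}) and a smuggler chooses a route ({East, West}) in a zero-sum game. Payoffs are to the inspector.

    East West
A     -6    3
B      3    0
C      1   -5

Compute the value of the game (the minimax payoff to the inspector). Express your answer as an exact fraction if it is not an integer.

Row minima: A → -6, B → 0, C → -5; maximin = 0.
Column maxima: East → 3, West → 3; minimax = 3.
0 ≠ 3, so there is no saddle point; optimal play is mixed.
C is strictly dominated by B, so the inspector never plays it.
On the remaining 2×2 (A, B vs East, West):
Let the inspector play A with probability p. Expected payoff against East: (-6)p + 3(1−p) = −9p + 3; against West: 3p + 0(1−p) = 3p.
Setting these equal: −9p + 3 = 3p ⇒ −12p = -3 ⇒ p = 1/4, and the value is (-9)·(1/4) + 3 = 3/4.
For the smuggler: with q = P(East), equating A's and B's payoffs gives −9q + 3 = 3q ⇒ q = 1/4.

3/4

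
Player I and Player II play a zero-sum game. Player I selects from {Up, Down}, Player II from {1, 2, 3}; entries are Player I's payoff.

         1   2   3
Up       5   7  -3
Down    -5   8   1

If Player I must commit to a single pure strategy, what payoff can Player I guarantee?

Row minima: Up → -3, Down → -5.
The best of these is -3.

-3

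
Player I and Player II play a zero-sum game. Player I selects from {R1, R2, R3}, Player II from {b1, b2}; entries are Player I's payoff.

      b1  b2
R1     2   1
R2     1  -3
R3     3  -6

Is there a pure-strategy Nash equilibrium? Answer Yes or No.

Row minima: R1 → 1, R2 → -3, R3 → -6; maximin = 1.
Column maxima: b1 → 3, b2 → 1; minimax = 1.
maximin = minimax = 1, so a saddle point exists.

Yes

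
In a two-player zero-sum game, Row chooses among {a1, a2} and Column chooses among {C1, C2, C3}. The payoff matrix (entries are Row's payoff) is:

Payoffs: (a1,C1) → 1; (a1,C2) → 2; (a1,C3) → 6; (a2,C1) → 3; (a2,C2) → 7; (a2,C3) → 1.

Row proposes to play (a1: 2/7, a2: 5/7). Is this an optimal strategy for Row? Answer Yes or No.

Against C1 this mix gives (2/7)·1 + (5/7)·3 = 17/7.
Against C2 this mix gives (2/7)·2 + (5/7)·7 = 39/7.
Against C3 this mix gives (2/7)·6 + (5/7)·1 = 17/7.
All of Column's active replies (C1, C3) yield 17/7, and no column does worse for Row. The mix makes Column indifferent and guarantees 17/7, so it is optimal.

Yes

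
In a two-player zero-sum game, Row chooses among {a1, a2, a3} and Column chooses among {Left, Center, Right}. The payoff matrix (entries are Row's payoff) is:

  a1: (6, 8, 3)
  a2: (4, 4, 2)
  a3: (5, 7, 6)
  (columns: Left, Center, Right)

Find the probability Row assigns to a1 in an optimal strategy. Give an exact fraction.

Row minima: a1 → 3, a2 → 2, a3 → 5; maximin = 5.
Column maxima: Left → 6, Center → 8, Right → 6; minimax = 6.
5 ≠ 6, so there is no saddle point; optimal play is mixed.
a2 is strictly dominated by a1, so Row never plays it.
With a2 eliminated, Center is strictly dominated by Left (it gives Row strictly more in every remaining row), so Column never plays it.
On the remaining 2×2 (a1, a3 vs Left, Right):
Let Row play a1 with probability p. Expected payoff against Left: 6p + 5(1−p) = p + 5; against Right: 3p + 6(1−p) = −3p + 6.
Setting these equal: p + 5 = −3p + 6 ⇒ 4p = 1 ⇒ p = 1/4, and the value is (1)·(1/4) + 5 = 21/4.
For Column: with q = P(Left), equating a1's and a3's payoffs gives 3q + 3 = −q + 6 ⇒ q = 3/4.

1/4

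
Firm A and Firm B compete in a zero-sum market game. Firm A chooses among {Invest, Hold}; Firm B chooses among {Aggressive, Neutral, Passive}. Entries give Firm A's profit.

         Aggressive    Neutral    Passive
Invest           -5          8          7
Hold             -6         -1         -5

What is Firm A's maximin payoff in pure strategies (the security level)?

Row minima: Invest → -5, Hold → -6.
The best of these is -5.

-5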